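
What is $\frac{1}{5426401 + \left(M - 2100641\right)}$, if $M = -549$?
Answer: $\frac{1}{3325211} \approx 3.0073 \cdot 10^{-7}$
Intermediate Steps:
$\frac{1}{5426401 + \left(M - 2100641\right)} = \frac{1}{5426401 - 2101190} = \frac{1}{3325211}$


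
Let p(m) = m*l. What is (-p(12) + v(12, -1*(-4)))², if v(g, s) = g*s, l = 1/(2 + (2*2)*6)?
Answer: 381924/169 ≈ 2259.9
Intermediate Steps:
l = 1/26 (l = 1/(2 + 4*6) = 1/(2 + 24) = 1/26 ≈ 0.038462)
p(m) = m/26 (p(m) = m*(1/26) = m/26)
(-p(12) + v(12, -1*(-4)))² = (-12/26 + 12*(-1*(-4)))² = (-1*6/13 + 12*4)² = (-6/13 + 48)² = (618/13)² = 381924/169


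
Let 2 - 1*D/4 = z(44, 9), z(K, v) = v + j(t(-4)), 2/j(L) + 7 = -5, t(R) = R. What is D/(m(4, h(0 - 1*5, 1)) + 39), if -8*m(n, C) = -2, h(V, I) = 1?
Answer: -328/471 ≈ -0.69639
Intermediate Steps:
j(L) = -1/6 (j(L) = 2/(-7 - 5) = 2/(-12) = 2*(-1/12) = -1/6)
m(n, C) = 1/4 (m(n, C) = -1/8*(-2) = 1/4)
z(K, v) = -1/6 + v (z(K, v) = v - 1/6 = -1/6 + v)
D = -82/3 (D = 8 - 4*(-1/6 + 9) = 8 - 4*53/6 = 8 - 106/3 = -82/3 ≈ -27.333)
D/(m(4, h(0 - 1*5, 1)) + 39) = -82/3/(1/4 + 39) = -82/3/(157/4) = (4/157)*(-82/3) = -328/471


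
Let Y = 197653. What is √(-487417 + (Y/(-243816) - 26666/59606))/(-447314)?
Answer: -I*√6434075778532475030919186/1625192015802936 ≈ -0.0015608*I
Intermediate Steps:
√(-487417 + (Y/(-243816) - 26666/59606))/(-447314) = √(-487417 + (197653/(-243816) - 26666/59606))/(-447314) = √(-487417 + (197653*(-1/243816) - 26666*1/59606))*(-1/447314) = √(-487417 + (-197653/243816 - 13333/29803))*(-1/447314) = √(-487417 - 9141451087/7266448248)*(-1/447314) = √(-3541799547146503/7266448248)*(-1/447314) = (I*√6434075778532475030919186/3633224124)*(-1/447314) = -I*√6434075778532475030919186/1625192015802936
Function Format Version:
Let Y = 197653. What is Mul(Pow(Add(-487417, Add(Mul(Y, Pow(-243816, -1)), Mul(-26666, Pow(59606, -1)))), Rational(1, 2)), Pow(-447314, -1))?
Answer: Mul(Rational(-1, 1625192015802936), I, Pow(6434075778532475030919186, Rational(1, 2))) ≈ Mul(-0.0015608, I)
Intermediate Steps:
Mul(Pow(Add(-487417, Add(Mul(Y, Pow(-243816, -1)), Mul(-26666, Pow(59606, -1)))), Rational(1, 2)), Pow(-447314, -1)) = Mul(Pow(Add(-487417, Add(Mul(197653, Pow(-243816, -1)), Mul(-26666, Pow(59606, -1)))), Rational(1, 2)), Pow(-447314, -1)) = Mul(Pow(Add(-487417, Add(Mul(197653, Rational(-1, 243816)), Mul(-26666, Rational(1, 59606)))), Rational(1, 2)), Rational(-1, 447314)) = Mul(Pow(Add(-487417, Add(Rational(-197653, 243816), Rational(-13333, 29803))), Rational(1, 2)), Rational(-1, 447314)) = Mul(Pow(Add(-487417, Rational(-9141451087, 7266448248)), Rational(1, 2)), Rational(-1, 447314)) = Mul(Pow(Rational(-3541799547146503, 7266448248), Rational(1, 2)), Rational(-1, 447314)) = Mul(Mul(Rational(1, 3633224124), I, Pow(6434075778532475030919186, Rational(1, 2))), Rational(-1, 447314)) = Mul(Rational(-1, 1625192015802936), I, Pow(6434075778532475030919186, Rational(1, 2)))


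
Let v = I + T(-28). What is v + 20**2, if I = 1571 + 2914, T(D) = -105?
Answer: 4780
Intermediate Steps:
I = 4485
v = 4380 (v = 4485 - 105 = 4380)
v + 20**2 = 4380 + 20**2 = 4380 + 400 = 4780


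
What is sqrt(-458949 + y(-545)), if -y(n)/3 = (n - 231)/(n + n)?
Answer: 3*I*sqrt(15146662345)/545 ≈ 677.46*I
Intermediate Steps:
y(n) = -3*(-231 + n)/(2*n) (y(n) = -3*(n - 231)/(n + n) = -3*(-231 + n)/(2*n))
sqrt(-458949 + y(-545)) = sqrt(-458949 + (3/2)*(231 - 1*(-545))/(-545)) = sqrt(-458949 + (3/2)*(-1/545)*(231 + 545)) = sqrt(-458949 + (3/2)*(-1/545)*776) = sqrt(-458949 - 1164/545) = sqrt(-250128369/545) = 3*I*sqrt(15146662345)/545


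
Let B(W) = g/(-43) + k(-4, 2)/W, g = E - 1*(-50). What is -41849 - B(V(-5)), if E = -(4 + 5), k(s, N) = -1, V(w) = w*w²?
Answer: -224933293/5375 ≈ -41848.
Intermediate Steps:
V(w) = w³
E = -9 (E = -1*9 = -9)
g = 41 (g = -9 - 1*(-50) = -9 + 50 = 41)
B(W) = -41/43 - 1/W (B(W) = 41/(-43) - 1/W = 41*(-1/43) - 1/W = -41/43 - 1/W)
-41849 - B(V(-5)) = -41849 - (-41/43 - 1/((-5)³)) = -41849 - (-41/43 - 1/(-125)) = -41849 - (-41/43 - 1*(-1/125)) = -41849 - (-41/43 + 1/125) = -41849 - 1*(-5082/5375) = -41849 + 5082/5375 = -224933293/5375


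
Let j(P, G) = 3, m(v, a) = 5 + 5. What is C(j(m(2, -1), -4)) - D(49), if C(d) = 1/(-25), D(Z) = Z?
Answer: -1226/25 ≈ -49.040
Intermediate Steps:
m(v, a) = 10
C(d) = -1/25
C(j(m(2, -1), -4)) - D(49) = -1/25 - 1*49 = -1/25 - 49 = -1226/25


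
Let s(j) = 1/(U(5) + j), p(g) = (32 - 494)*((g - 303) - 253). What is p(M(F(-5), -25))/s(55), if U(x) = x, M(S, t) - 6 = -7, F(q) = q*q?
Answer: 15440040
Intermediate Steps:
F(q) = q²
M(S, t) = -1 (M(S, t) = 6 - 7 = -1)
p(g) = 256872 - 462*g (p(g) = -462*((-303 + g) - 253) = -462*(-556 + g) = 256872 - 462*g)
s(j) = 1/(5 + j)
p(M(F(-5), -25))/s(55) = (256872 - 462*(-1))/(1/(5 + 55)) = (256872 + 462)/(1/60) = 257334/(1/60) = 257334*60 = 15440040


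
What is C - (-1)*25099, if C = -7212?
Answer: 17887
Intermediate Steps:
C - (-1)*25099 = -7212 - (-1)*25099 = -7212 - 1*(-25099) = -7212 + 25099 = 17887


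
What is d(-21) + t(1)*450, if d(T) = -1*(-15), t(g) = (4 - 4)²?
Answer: 15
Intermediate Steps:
t(g) = 0 (t(g) = 0² = 0)
d(T) = 15
d(-21) + t(1)*450 = 15 + 0*450 = 15 + 0 = 15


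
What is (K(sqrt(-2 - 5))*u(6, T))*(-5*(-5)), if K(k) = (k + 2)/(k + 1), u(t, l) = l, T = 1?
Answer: 25*(sqrt(7) - 2*I)/(sqrt(7) - I) ≈ 28.125 - 8.268*I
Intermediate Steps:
K(k) = (2 + k)/(1 + k)
(K(sqrt(-2 - 5))*u(6, T))*(-5*(-5)) = (((2 + sqrt(-2 - 5))/(1 + sqrt(-2 - 5)))*1)*(-5*(-5)) = (((2 + sqrt(-7))/(1 + sqrt(-7)))*1)*25 = (((2 + I*sqrt(7))/(1 + I*sqrt(7)))*1)*25 = ((2 + I*sqrt(7))/(1 + I*sqrt(7)))*25 = 25*(2 + I*sqrt(7))/(1 + I*sqrt(7))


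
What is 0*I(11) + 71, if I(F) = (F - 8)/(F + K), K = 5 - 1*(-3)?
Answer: 71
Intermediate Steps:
K = 8 (K = 5 + 3 = 8)
I(F) = (-8 + F)/(8 + F) (I(F) = (F - 8)/(F + 8) = (-8 + F)/(8 + F))
0*I(11) + 71 = 0*((-8 + 11)/(8 + 11)) + 71 = 0*(3/19) + 71 = 0 + 71 = 71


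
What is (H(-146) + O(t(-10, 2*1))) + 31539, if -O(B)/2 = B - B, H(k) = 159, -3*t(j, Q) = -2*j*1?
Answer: 31698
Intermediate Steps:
t(j, Q) = 2*j/3 (t(j, Q) = -(-2*j)/3 = -(-2)*j/3 = 2*j/3)
O(B) = 0 (O(B) = -2*(B - B) = -2*0 = 0)
(H(-146) + O(t(-10, 2*1))) + 31539 = (159 + 0) + 31539 = 159 + 31539 = 31698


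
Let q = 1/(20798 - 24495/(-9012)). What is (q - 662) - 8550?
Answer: -575615105680/62485357 ≈ -9212.0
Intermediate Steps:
q = 3004/62485357 (q = 1/(20798 - 24495*(-1/9012)) = 1/(20798 + 8165/3004) = 1/(62485357/3004) = 3004/62485357 ≈ 4.8075e-5)
(q - 662) - 8550 = (3004/62485357 - 662) - 8550 = -41365303330/62485357 - 8550 = -575615105680/62485357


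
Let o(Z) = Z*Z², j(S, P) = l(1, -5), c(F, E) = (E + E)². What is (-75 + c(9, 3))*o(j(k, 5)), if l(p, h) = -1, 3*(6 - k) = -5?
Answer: 39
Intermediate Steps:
k = 23/3 (k = 6 - ⅓*(-5) = 6 + 5/3 = 23/3 ≈ 7.6667)
c(F, E) = 4*E² (c(F, E) = (2*E)² = 4*E²)
j(S, P) = -1
o(Z) = Z³
(-75 + c(9, 3))*o(j(k, 5)) = (-75 + 4*3²)*(-1)³ = (-75 + 4*9)*(-1) = (-75 + 36)*(-1) = -39*(-1) = 39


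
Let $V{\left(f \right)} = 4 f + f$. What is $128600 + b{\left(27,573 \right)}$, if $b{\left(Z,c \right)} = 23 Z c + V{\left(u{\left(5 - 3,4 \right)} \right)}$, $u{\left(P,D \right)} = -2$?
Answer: $484423$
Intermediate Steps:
$V{\left(f \right)} = 5 f$
$b{\left(Z,c \right)} = -10 + 23 Z c$ ($b{\left(Z,c \right)} = 23 Z c + 5 \left(-2\right) = 23 Z c - 10 = -10 + 23 Z c$)
$128600 + b{\left(27,573 \right)} = 128600 - \left(10 - 355833\right) = 128600 + \left(-10 + 355833\right) = 128600 + 355823 = 484423$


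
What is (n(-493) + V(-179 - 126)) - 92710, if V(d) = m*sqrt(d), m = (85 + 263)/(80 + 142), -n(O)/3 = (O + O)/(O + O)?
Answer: -92713 + 58*I*sqrt(305)/37 ≈ -92713.0 + 27.376*I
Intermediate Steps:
n(O) = -3 (n(O) = -3*(O + O)/(O + O) = -3*2*O/(2*O) = -3*2*O*1/(2*O) = -3*1 = -3)
m = 58/37 (m = 348/222 = 348*(1/222) = 58/37 ≈ 1.5676)
V(d) = 58*sqrt(d)/37
(n(-493) + V(-179 - 126)) - 92710 = (-3 + 58*sqrt(-179 - 126)/37) - 92710 = (-3 + 58*sqrt(-305)/37) - 92710 = (-3 + 58*(I*sqrt(305))/37) - 92710 = (-3 + 58*I*sqrt(305)/37) - 92710 = -92713 + 58*I*sqrt(305)/37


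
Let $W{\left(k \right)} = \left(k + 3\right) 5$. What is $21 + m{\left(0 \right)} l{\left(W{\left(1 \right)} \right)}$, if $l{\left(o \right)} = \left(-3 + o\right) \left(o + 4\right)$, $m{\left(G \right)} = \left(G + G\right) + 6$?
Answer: $2469$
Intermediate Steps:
$m{\left(G \right)} = 6 + 2 G$ ($m{\left(G \right)} = 2 G + 6 = 6 + 2 G$)
$W{\left(k \right)} = 15 + 5 k$ ($W{\left(k \right)} = \left(3 + k\right) 5 = 15 + 5 k$)
$l{\left(o \right)} = \left(-3 + o\right) \left(4 + o\right)$
$21 + m{\left(0 \right)} l{\left(W{\left(1 \right)} \right)} = 21 + \left(6 + 2 \cdot 0\right) \left(-12 + \left(15 + 5 \cdot 1\right) + \left(15 + 5 \cdot 1\right)^{2}\right) = 21 + \left(6 + 0\right) \left(-12 + \left(15 + 5\right) + \left(15 + 5\right)^{2}\right) = 21 + 6 \left(-12 + 20 + 20^{2}\right) = 21 + 6 \left(-12 + 20 + 400\right) = 21 + 6 \cdot 408 = 21 + 2448 = 2469$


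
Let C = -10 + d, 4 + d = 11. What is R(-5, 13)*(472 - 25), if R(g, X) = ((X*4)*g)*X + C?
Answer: -1512201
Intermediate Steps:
d = 7 (d = -4 + 11 = 7)
C = -3 (C = -10 + 7 = -3)
R(g, X) = -3 + 4*g*X² (R(g, X) = ((X*4)*g)*X - 3 = ((4*X)*g)*X - 3 = (4*X*g)*X - 3 = 4*g*X² - 3 = -3 + 4*g*X²)
R(-5, 13)*(472 - 25) = (-3 + 4*(-5)*13²)*(472 - 25) = (-3 + 4*(-5)*169)*447 = (-3 - 3380)*447 = -3383*447 = -1512201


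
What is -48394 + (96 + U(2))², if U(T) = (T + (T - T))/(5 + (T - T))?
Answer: -977526/25 ≈ -39101.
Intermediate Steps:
U(T) = T/5 (U(T) = (T + 0)/(5 + 0) = T/5)
-48394 + (96 + U(2))² = -48394 + (96 + (⅕)*2)² = -48394 + (96 + ⅖)² = -48394 + (482/5)² = -48394 + 232324/25 = -977526/25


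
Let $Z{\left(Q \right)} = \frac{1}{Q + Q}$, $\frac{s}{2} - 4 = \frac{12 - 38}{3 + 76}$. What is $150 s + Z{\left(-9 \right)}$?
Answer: $\frac{1565921}{1422} \approx 1101.2$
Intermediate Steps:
$s = \frac{580}{79}$ ($s = 8 + 2 \frac{12 - 38}{3 + 76} = 8 + 2 \left(- \frac{26}{79}\right) = 8 - \frac{52}{79} = \frac{580}{79} \approx 7.3418$)
$Z{\left(Q \right)} = \frac{1}{2 Q}$
$150 s + Z{\left(-9 \right)} = 150 \cdot \frac{580}{79} + \frac{1}{2 \left(-9\right)} = \frac{87000}{79} + \frac{1}{2} \left(- \frac{1}{9}\right) = \frac{87000}{79} - \frac{1}{18} = \frac{1565921}{1422}$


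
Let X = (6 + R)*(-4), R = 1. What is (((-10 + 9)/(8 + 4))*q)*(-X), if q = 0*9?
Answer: 0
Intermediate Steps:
X = -28 (X = (6 + 1)*(-4) = 7*(-4) = -28)
q = 0
(((-10 + 9)/(8 + 4))*q)*(-X) = (((-10 + 9)/(8 + 4))*0)*(-1*(-28)) = (-1/12*0)*28 = (-1*1/12*0)*28 = -1/12*0*28 = 0*28 = 0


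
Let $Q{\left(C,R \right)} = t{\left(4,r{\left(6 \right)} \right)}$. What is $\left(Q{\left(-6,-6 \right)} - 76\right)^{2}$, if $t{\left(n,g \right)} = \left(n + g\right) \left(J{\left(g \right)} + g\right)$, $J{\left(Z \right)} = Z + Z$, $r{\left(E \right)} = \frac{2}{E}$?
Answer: $\frac{46225}{9} \approx 5136.1$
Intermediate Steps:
$J{\left(Z \right)} = 2 Z$
$t{\left(n,g \right)} = 3 g \left(g + n\right)$ ($t{\left(n,g \right)} = \left(n + g\right) \left(2 g + g\right) = \left(g + n\right) 3 g = 3 g \left(g + n\right)$)
$Q{\left(C,R \right)} = \frac{13}{3}$ ($Q{\left(C,R \right)} = 3 \cdot \frac{2}{6} \left(\frac{2}{6} + 4\right) = 3 \cdot 2 \cdot \frac{1}{6} \left(2 \cdot \frac{1}{6} + 4\right) = 3 \cdot \frac{1}{3} \left(\frac{1}{3} + 4\right) = 3 \cdot \frac{1}{3} \cdot \frac{13}{3} = \frac{13}{3}$)
$\left(Q{\left(-6,-6 \right)} - 76\right)^{2} = \left(\frac{13}{3} - 76\right)^{2} = \left(- \frac{215}{3}\right)^{2} = \frac{46225}{9}$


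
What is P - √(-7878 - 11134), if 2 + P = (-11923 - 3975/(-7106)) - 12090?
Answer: -170646615/7106 - 14*I*√97 ≈ -24014.0 - 137.88*I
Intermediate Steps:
P = -170646615/7106 (P = -2 + ((-11923 - 3975/(-7106)) - 12090) = -2 + ((-11923 - 3975*(-1/7106)) - 12090) = -2 + ((-11923 + 3975/7106) - 12090) = -2 + (-84720863/7106 - 12090) = -2 - 170632403/7106 = -170646615/7106 ≈ -24014.)
P - √(-7878 - 11134) = -170646615/7106 - √(-7878 - 11134) = -170646615/7106 - √(-19012) = -170646615/7106 - 14*I*√97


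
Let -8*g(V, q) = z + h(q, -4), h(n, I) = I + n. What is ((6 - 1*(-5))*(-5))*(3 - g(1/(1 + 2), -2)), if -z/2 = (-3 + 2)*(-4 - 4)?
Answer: -55/4 ≈ -13.750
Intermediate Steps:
z = -16 (z = -2*(-3 + 2)*(-4 - 4) = -(-2)*(-8) = -2*8 = -16)
g(V, q) = 5/2 - q/8 (g(V, q) = -(-16 + (-4 + q))/8 = -(-20 + q)/8 = 5/2 - q/8)
((6 - 1*(-5))*(-5))*(3 - g(1/(1 + 2), -2)) = ((6 - 1*(-5))*(-5))*(3 - (5/2 - ⅛*(-2))) = ((6 + 5)*(-5))*(3 - (5/2 + ¼)) = (11*(-5))*(3 - 1*11/4) = -55*(3 - 11/4) = -55*¼ = -55/4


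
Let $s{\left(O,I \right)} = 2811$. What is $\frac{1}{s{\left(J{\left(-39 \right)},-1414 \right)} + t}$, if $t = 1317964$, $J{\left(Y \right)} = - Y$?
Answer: $\frac{1}{1320775} \approx 7.5713 \cdot 10^{-7}$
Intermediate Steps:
$\frac{1}{s{\left(J{\left(-39 \right)},-1414 \right)} + t} = \frac{1}{2811 + 1317964} = \frac{1}{1320775}$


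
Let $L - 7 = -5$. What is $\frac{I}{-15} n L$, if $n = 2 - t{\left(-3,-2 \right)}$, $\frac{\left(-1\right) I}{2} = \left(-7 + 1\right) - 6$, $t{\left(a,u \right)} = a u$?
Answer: $\frac{64}{5} \approx 12.8$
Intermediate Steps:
$L = 2$ ($L = 7 - 5 = 2$)
$I = 24$ ($I = - 2 \left(\left(-7 + 1\right) - 6\right) = - 2 \left(-6 - 6\right) = \left(-2\right) \left(-12\right) = 24$)
$n = -4$ ($n = 2 - \left(-3\right) \left(-2\right) = 2 - 6 = -4$)
$\frac{I}{-15} n L = \frac{24}{-15} \left(-4\right) 2 = 24 \left(- \frac{1}{15}\right) \left(-4\right) 2 = \left(- \frac{8}{5}\right) \left(-4\right) 2 = \frac{32}{5} \cdot 2 = \frac{64}{5}$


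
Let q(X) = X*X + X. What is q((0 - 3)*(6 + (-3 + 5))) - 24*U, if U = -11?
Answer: 816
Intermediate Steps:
q(X) = X + X² (q(X) = X² + X = X + X²)
q((0 - 3)*(6 + (-3 + 5))) - 24*U = ((0 - 3)*(6 + (-3 + 5)))*(1 + (0 - 3)*(6 + (-3 + 5))) - 24*(-11) = (-3*(6 + 2))*(1 - 3*(6 + 2)) + 264 = (-3*8)*(1 - 3*8) + 264 = -24*(1 - 24) + 264 = -24*(-23) + 264 = 552 + 264 = 816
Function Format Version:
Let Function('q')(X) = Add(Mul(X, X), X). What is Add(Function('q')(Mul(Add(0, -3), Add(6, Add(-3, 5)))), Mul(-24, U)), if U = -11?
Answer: 816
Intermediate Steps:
Function('q')(X) = Add(X, Pow(X, 2)) (Function('q')(X) = Add(Pow(X, 2), X) = Add(X, Pow(X, 2)))
Add(Function('q')(Mul(Add(0, -3), Add(6, Add(-3, 5)))), Mul(-24, U)) = Add(Mul(Mul(Add(0, -3), Add(6, Add(-3, 5))), Add(1, Mul(Add(0, -3), Add(6, Add(-3, 5))))), Mul(-24, -11)) = Add(Mul(Mul(-3, Add(6, 2)), Add(1, Mul(-3, Add(6, 2)))), 264) = Add(Mul(Mul(-3, 8), Add(1, Mul(-3, 8))), 264) = Add(Mul(-24, Add(1, -24)), 264) = Add(Mul(-24, -23), 264) = Add(552, 264) = 816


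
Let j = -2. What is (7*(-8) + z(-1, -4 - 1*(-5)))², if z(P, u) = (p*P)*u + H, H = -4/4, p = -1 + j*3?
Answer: 2500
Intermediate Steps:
p = -7 (p = -1 - 2*3 = -1 - 6 = -7)
H = -1 (H = -4*¼ = -1)
z(P, u) = -1 - 7*P*u (z(P, u) = (-7*P)*u - 1 = -7*P*u - 1 = -1 - 7*P*u)
(7*(-8) + z(-1, -4 - 1*(-5)))² = (7*(-8) + (-1 - 7*(-1)*(-4 - 1*(-5))))² = (-56 + (-1 - 7*(-1)*(-4 + 5)))² = (-56 + (-1 - 7*(-1)*1))² = (-56 + (-1 + 7))² = (-56 + 6)² = (-50)² = 2500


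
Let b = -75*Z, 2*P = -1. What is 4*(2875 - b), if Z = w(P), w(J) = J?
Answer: 11350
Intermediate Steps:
P = -1/2 (P = (1/2)*(-1) = -1/2 ≈ -0.50000)
Z = -1/2 ≈ -0.50000
b = 75/2 (b = -75*(-1/2) = 75/2 ≈ 37.500)
4*(2875 - b) = 4*(2875 - 1*75/2) = 4*(2875 - 75/2) = 4*(5675/2) = 11350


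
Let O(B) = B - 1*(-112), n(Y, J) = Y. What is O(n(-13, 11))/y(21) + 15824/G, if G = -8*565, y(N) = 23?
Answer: 10441/12995 ≈ 0.80346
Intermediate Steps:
G = -4520
O(B) = 112 + B (O(B) = B + 112 = 112 + B)
O(n(-13, 11))/y(21) + 15824/G = (112 - 13)/23 + 15824/(-4520) = 99*(1/23) + 15824*(-1/4520) = 99/23 - 1978/565 = 10441/12995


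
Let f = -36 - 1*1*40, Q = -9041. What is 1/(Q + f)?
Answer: -1/9117 ≈ -0.00010969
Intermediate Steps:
f = -76 (f = -36 - 1*40 = -36 - 40 = -76)
1/(Q + f) = 1/(-9041 - 76) = 1/(-9117) = -1/9117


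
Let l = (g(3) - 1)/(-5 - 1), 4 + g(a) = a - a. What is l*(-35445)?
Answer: -59075/2 ≈ -29538.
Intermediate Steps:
g(a) = -4 (g(a) = -4 + (a - a) = -4 + 0 = -4)
l = 5/6 (l = (-4 - 1)/(-5 - 1) = -5/(-6) = -5*(-1/6) = 5/6 ≈ 0.83333)
l*(-35445) = (5/6)*(-35445) = -59075/2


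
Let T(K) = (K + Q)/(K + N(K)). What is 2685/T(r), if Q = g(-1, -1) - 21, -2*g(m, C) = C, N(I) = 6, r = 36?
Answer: 225540/31 ≈ 7275.5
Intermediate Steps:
g(m, C) = -C/2
Q = -41/2 (Q = -½*(-1) - 21 = ½ - 21 = -41/2 ≈ -20.500)
T(K) = (-41/2 + K)/(6 + K) (T(K) = (K - 41/2)/(K + 6) = (-41/2 + K)/(6 + K))
2685/T(r) = 2685/(((-41/2 + 36)/(6 + 36))) = 2685/(((31/2)/42)) = 2685/(((1/42)*(31/2))) = 2685/(31/84) = 2685*(84/31) = 225540/31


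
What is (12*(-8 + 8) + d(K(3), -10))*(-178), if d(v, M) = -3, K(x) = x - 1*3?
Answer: 534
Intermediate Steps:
K(x) = -3 + x (K(x) = x - 3 = -3 + x)
(12*(-8 + 8) + d(K(3), -10))*(-178) = (12*(-8 + 8) - 3)*(-178) = (12*0 - 3)*(-178) = (0 - 3)*(-178) = -3*(-178) = 534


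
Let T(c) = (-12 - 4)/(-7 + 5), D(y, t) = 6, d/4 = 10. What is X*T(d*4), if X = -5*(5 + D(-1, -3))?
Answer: -440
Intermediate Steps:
d = 40 (d = 4*10 = 40)
T(c) = 8 (T(c) = -16/(-2) = -16*(-½) = 8)
X = -55 (X = -5*(5 + 6) = -5*11 = -55)
X*T(d*4) = -55*8 = -440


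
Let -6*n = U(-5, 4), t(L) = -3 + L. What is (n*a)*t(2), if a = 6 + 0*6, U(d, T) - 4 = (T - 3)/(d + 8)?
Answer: 13/3 ≈ 4.3333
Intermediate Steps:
U(d, T) = 4 + (-3 + T)/(8 + d) (U(d, T) = 4 + (T - 3)/(d + 8) = 4 + (-3 + T)/(8 + d))
n = -13/18 (n = -(29 + 4 + 4*(-5))/(6*(8 - 5)) = -(29 + 4 - 20)/(6*3) = -13/18 ≈ -0.72222)
a = 6 (a = 6 + 0 = 6)
(n*a)*t(2) = (-13/18*6)*(-3 + 2) = -13/3*(-1) = 13/3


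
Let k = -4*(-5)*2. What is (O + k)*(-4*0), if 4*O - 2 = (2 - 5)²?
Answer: 0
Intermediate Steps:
O = 11/4 (O = ½ + (2 - 5)²/4 = ½ + (¼)*(-3)² = ½ + (¼)*9 = ½ + 9/4 = 11/4 ≈ 2.7500)
k = 40 (k = 20*2 = 40)
(O + k)*(-4*0) = (11/4 + 40)*(-4*0) = (171/4)*0 = 0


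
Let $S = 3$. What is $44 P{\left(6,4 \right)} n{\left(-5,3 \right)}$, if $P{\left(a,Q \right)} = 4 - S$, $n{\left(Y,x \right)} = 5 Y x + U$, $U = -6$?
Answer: $-3564$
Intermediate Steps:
$n{\left(Y,x \right)} = -6 + 5 Y x$ ($n{\left(Y,x \right)} = 5 Y x - 6 = -6 + 5 Y x$)
$P{\left(a,Q \right)} = 1$ ($P{\left(a,Q \right)} = 4 - 3 = 1$)
$44 P{\left(6,4 \right)} n{\left(-5,3 \right)} = 44 \cdot 1 \left(-6 + 5 \left(-5\right) 3\right) = 44 \left(-6 - 75\right) = 44 \left(-81\right) = -3564$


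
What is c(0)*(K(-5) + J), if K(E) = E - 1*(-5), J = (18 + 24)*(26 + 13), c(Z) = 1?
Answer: 1638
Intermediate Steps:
J = 1638 (J = 42*39 = 1638)
K(E) = 5 + E (K(E) = E + 5 = 5 + E)
c(0)*(K(-5) + J) = 1*((5 - 5) + 1638) = 1*(0 + 1638) = 1*1638 = 1638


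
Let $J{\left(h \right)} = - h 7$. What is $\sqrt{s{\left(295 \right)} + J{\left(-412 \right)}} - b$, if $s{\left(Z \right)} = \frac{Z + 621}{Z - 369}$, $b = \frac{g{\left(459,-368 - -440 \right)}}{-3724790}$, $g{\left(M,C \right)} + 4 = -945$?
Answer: $- \frac{949}{3724790} + \frac{25 \sqrt{6290}}{37} \approx 53.587$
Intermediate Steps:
$J{\left(h \right)} = - 7 h$
$g{\left(M,C \right)} = -949$ ($g{\left(M,C \right)} = -4 - 945 = -949$)
$b = \frac{949}{3724790}$ ($b = - \frac{949}{-3724790} = \left(-949\right) \left(- \frac{1}{3724790}\right) = \frac{949}{3724790} \approx 0.00025478$)
$s{\left(Z \right)} = \frac{621 + Z}{-369 + Z}$
$\sqrt{s{\left(295 \right)} + J{\left(-412 \right)}} - b = \sqrt{\frac{621 + 295}{-369 + 295} - -2884} - \frac{949}{3724790} = \sqrt{\frac{1}{-74} \cdot 916 + 2884} - \frac{949}{3724790} = \sqrt{\left(- \frac{1}{74}\right) 916 + 2884} - \frac{949}{3724790} = \sqrt{- \frac{458}{37} + 2884} - \frac{949}{3724790} = \sqrt{\frac{106250}{37}} - \frac{949}{3724790} = \frac{25 \sqrt{6290}}{37} - \frac{949}{3724790} = - \frac{949}{3724790} + \frac{25 \sqrt{6290}}{37}$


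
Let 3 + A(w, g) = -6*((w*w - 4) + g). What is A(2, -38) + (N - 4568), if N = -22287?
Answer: -26630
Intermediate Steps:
A(w, g) = 21 - 6*g - 6*w² (A(w, g) = -3 - 6*((w*w - 4) + g) = -3 - 6*((w² - 4) + g) = -3 - 6*((-4 + w²) + g) = -3 - 6*(-4 + g + w²) = -3 + (24 - 6*g - 6*w²) = 21 - 6*g - 6*w²)
A(2, -38) + (N - 4568) = (21 - 6*(-38) - 6*2²) + (-22287 - 4568) = (21 + 228 - 6*4) - 26855 = (21 + 228 - 24) - 26855 = 225 - 26855 = -26630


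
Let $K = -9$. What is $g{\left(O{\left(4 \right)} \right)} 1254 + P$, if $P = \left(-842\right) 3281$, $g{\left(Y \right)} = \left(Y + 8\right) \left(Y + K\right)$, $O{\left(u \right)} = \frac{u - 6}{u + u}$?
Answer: $- \frac{22819985}{8} \approx -2.8525 \cdot 10^{6}$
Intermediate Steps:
$O{\left(u \right)} = \frac{-6 + u}{2 u}$
$g{\left(Y \right)} = \left(-9 + Y\right) \left(8 + Y\right)$ ($g{\left(Y \right)} = \left(Y + 8\right) \left(Y - 9\right) = \left(8 + Y\right) \left(-9 + Y\right) = \left(-9 + Y\right) \left(8 + Y\right)$)
$P = -2762602$
$g{\left(O{\left(4 \right)} \right)} 1254 + P = \left(-72 + \left(\frac{-6 + 4}{2 \cdot 4}\right)^{2} - \frac{-6 + 4}{2 \cdot 4}\right) 1254 - 2762602 = \left(-72 + \left(\frac{1}{2} \cdot \frac{1}{4} \left(-2\right)\right)^{2} - \frac{1}{2} \cdot \frac{1}{4} \left(-2\right)\right) 1254 - 2762602 = \left(-72 + \left(- \frac{1}{4}\right)^{2} - - \frac{1}{4}\right) 1254 - 2762602 = \left(-72 + \frac{1}{16} + \frac{1}{4}\right) 1254 - 2762602 = \left(- \frac{1147}{16}\right) 1254 - 2762602 = - \frac{719169}{8} - 2762602 = - \frac{22819985}{8}$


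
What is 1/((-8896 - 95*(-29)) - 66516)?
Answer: -1/72657 ≈ -1.3763e-5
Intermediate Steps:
1/((-8896 - 95*(-29)) - 66516) = 1/((-8896 + 2755) - 66516) = 1/(-6141 - 66516) = 1/(-72657) = -1/72657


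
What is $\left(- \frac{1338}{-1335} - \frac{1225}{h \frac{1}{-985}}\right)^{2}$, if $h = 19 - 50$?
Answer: $\frac{288298441442621401}{190302025} \approx 1.515 \cdot 10^{9}$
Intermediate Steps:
$h = -31$ ($h = 19 - 50 = -31$)
$\left(- \frac{1338}{-1335} - \frac{1225}{h \frac{1}{-985}}\right)^{2} = \left(- \frac{1338}{-1335} - \frac{1225}{\left(-31\right) \frac{1}{-985}}\right)^{2} = \left(\left(-1338\right) \left(- \frac{1}{1335}\right) - \frac{1225}{\left(-31\right) \left(- \frac{1}{985}\right)}\right)^{2} = \left(\frac{446}{445} - \frac{1225}{\frac{31}{985}}\right)^{2} = \left(\frac{446}{445} - \frac{1206625}{31}\right)^{2} = \left(- \frac{536934299}{13795}\right)^{2} = \frac{288298441442621401}{190302025}$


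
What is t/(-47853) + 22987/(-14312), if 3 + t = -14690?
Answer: -889710695/684872136 ≈ -1.2991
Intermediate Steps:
t = -14693 (t = -3 - 14690 = -14693)
t/(-47853) + 22987/(-14312) = -14693/(-47853) + 22987/(-14312) = -14693*(-1/47853) + 22987*(-1/14312) = 14693/47853 - 22987/14312 = -889710695/684872136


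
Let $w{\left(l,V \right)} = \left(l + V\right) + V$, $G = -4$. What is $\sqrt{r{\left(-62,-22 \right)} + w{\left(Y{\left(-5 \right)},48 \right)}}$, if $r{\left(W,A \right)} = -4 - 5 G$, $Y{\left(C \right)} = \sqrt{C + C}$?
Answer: $\sqrt{112 + i \sqrt{10}} \approx 10.584 + 0.1494 i$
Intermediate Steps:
$Y{\left(C \right)} = \sqrt{2} \sqrt{C}$ ($Y{\left(C \right)} = \sqrt{2 C} = \sqrt{2} \sqrt{C}$)
$w{\left(l,V \right)} = l + 2 V$ ($w{\left(l,V \right)} = \left(V + l\right) + V = l + 2 V$)
$r{\left(W,A \right)} = 16$ ($r{\left(W,A \right)} = -4 - -20 = -4 + 20 = 16$)
$\sqrt{r{\left(-62,-22 \right)} + w{\left(Y{\left(-5 \right)},48 \right)}} = \sqrt{16 + \left(\sqrt{2} \sqrt{-5} + 2 \cdot 48\right)} = \sqrt{16 + \left(\sqrt{2} i \sqrt{5} + 96\right)} = \sqrt{16 + \left(i \sqrt{10} + 96\right)} = \sqrt{16 + \left(96 + i \sqrt{10}\right)} = \sqrt{112 + i \sqrt{10}}$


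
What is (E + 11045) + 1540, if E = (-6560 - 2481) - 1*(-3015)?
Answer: 6559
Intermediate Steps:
E = -6026 (E = -9041 + 3015 = -6026)
(E + 11045) + 1540 = (-6026 + 11045) + 1540 = 5019 + 1540 = 6559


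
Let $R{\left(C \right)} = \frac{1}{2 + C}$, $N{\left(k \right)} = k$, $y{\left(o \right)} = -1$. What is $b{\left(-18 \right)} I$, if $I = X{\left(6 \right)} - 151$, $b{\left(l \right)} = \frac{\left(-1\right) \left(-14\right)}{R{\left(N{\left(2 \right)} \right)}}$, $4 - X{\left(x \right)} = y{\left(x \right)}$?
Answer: $-8176$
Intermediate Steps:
$X{\left(x \right)} = 5$ ($X{\left(x \right)} = 4 - -1 = 4 + 1 = 5$)
$b{\left(l \right)} = 56$ ($b{\left(l \right)} = \frac{\left(-1\right) \left(-14\right)}{\frac{1}{2 + 2}} = \frac{14}{\frac{1}{4}} = 14 \frac{1}{\frac{1}{4}} = 14 \cdot 4 = 56$)
$I = -146$ ($I = 5 - 151 = -146$)
$b{\left(-18 \right)} I = 56 \left(-146\right) = -8176$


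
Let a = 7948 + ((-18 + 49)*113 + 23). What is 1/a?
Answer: 1/11474 ≈ 8.7154e-5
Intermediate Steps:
a = 11474 (a = 7948 + (31*113 + 23) = 7948 + (3503 + 23) = 7948 + 3526 = 11474)
1/a = 1/11474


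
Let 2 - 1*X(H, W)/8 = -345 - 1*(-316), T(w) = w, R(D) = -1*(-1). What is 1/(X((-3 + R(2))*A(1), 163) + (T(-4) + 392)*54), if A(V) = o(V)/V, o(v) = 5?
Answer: 1/21200 ≈ 4.7170e-5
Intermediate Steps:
R(D) = 1
A(V) = 5/V
X(H, W) = 248 (X(H, W) = 16 - 8*(-345 - 1*(-316)) = 16 - 8*(-345 + 316) = 16 - 8*(-29) = 16 + 232 = 248)
1/(X((-3 + R(2))*A(1), 163) + (T(-4) + 392)*54) = 1/(248 + (-4 + 392)*54) = 1/(248 + 388*54) = 1/(248 + 20952) = 1/21200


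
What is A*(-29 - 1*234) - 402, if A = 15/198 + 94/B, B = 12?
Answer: -27303/11 ≈ -2482.1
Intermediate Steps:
A = 87/11 (A = 15/198 + 94/12 = 15*(1/198) + 94*(1/12) = 5/66 + 47/6 = 87/11 ≈ 7.9091)
A*(-29 - 1*234) - 402 = 87*(-29 - 1*234)/11 - 402 = 87*(-29 - 234)/11 - 402 = (87/11)*(-263) - 402 = -22881/11 - 402 = -27303/11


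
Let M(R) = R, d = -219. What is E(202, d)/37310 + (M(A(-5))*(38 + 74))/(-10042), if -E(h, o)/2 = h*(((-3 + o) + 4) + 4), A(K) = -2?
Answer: 219137148/93666755 ≈ 2.3395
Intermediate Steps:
E(h, o) = -2*h*(5 + o) (E(h, o) = -2*h*(((-3 + o) + 4) + 4) = -2*h*((1 + o) + 4) = -2*h*(5 + o))
E(202, d)/37310 + (M(A(-5))*(38 + 74))/(-10042) = -2*202*(5 - 219)/37310 - 2*(38 + 74)/(-10042) = -2*202*(-214)*(1/37310) - 2*112*(-1/10042) = 86456*(1/37310) - 224*(-1/10042) = 43228/18655 + 112/5021 = 219137148/93666755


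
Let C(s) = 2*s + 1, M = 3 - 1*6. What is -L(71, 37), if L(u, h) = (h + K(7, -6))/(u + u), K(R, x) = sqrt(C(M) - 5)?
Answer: -37/142 - I*sqrt(10)/142 ≈ -0.26056 - 0.02227*I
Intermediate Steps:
M = -3 (M = 3 - 6 = -3)
C(s) = 1 + 2*s
K(R, x) = I*sqrt(10) (K(R, x) = sqrt((1 + 2*(-3)) - 5) = sqrt((1 - 6) - 5) = sqrt(-5 - 5) = sqrt(-10) = I*sqrt(10))
L(u, h) = (h + I*sqrt(10))/(2*u) (L(u, h) = (h + I*sqrt(10))/(u + u) = (h + I*sqrt(10))/((2*u)) = (h + I*sqrt(10))*(1/(2*u)) = (h + I*sqrt(10))/(2*u))
-L(71, 37) = -(37 + I*sqrt(10))/(2*71) = -(37/142 + I*sqrt(10)/142) = -37/142 - I*sqrt(10)/142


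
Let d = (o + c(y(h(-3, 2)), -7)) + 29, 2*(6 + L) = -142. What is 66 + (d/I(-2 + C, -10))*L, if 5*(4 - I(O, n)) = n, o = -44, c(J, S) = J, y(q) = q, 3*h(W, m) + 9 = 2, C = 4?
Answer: 2596/9 ≈ 288.44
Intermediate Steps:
h(W, m) = -7/3 (h(W, m) = -3 + (1/3)*2 = -3 + 2/3 = -7/3)
I(O, n) = 4 - n/5
L = -77 (L = -6 + (1/2)*(-142) = -6 - 71 = -77)
d = -52/3 (d = (-44 - 7/3) + 29 = -139/3 + 29 = -52/3 ≈ -17.333)
66 + (d/I(-2 + C, -10))*L = 66 - 52/(3*(4 - 1/5*(-10)))*(-77) = 66 - 52/(3*(4 + 2))*(-77) = 66 - 52/3/6*(-77) = 66 - 52/3*1/6*(-77) = 66 - 26/9*(-77) = 66 + 2002/9 = 2596/9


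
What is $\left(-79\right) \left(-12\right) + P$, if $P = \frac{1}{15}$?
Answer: $\frac{14221}{15} \approx 948.07$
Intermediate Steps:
$P = \frac{1}{15} \approx 0.066667$
$\left(-79\right) \left(-12\right) + P = \left(-79\right) \left(-12\right) + \frac{1}{15} = 948 + \frac{1}{15} = \frac{14221}{15}$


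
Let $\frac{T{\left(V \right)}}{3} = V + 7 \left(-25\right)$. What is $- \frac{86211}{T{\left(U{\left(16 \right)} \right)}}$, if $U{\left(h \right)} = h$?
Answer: $\frac{9579}{53} \approx 180.74$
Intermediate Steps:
$T{\left(V \right)} = -525 + 3 V$ ($T{\left(V \right)} = 3 \left(V + 7 \left(-25\right)\right) = 3 \left(V - 175\right) = 3 \left(-175 + V\right) = -525 + 3 V$)
$- \frac{86211}{T{\left(U{\left(16 \right)} \right)}} = - \frac{86211}{-525 + 3 \cdot 16} = - \frac{86211}{-525 + 48} = - \frac{86211}{-477} = \left(-86211\right) \left(- \frac{1}{477}\right) = \frac{9579}{53}$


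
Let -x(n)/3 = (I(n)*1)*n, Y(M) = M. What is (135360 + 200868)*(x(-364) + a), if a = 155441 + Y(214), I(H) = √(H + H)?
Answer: 52335569340 + 734321952*I*√182 ≈ 5.2336e+10 + 9.9066e+9*I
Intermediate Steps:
I(H) = √2*√H (I(H) = √(2*H) = √2*√H)
a = 155655 (a = 155441 + 214 = 155655)
x(n) = -3*√2*n^(3/2) (x(n) = -3*(√2*√n)*1*n = -3*√2*√n*n = -3*√2*n^(3/2))
(135360 + 200868)*(x(-364) + a) = (135360 + 200868)*(-3*√2*(-364)^(3/2) + 155655) = 336228*(-3*√2*(-728*I*√91) + 155655) = 336228*(2184*I*√182 + 155655) = 336228*(155655 + 2184*I*√182) = 52335569340 + 734321952*I*√182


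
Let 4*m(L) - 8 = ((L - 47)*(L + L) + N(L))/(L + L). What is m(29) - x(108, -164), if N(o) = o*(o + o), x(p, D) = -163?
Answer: 671/4 ≈ 167.75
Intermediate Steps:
N(o) = 2*o² (N(o) = o*(2*o) = 2*o²)
m(L) = 2 + (2*L² + 2*L*(-47 + L))/(8*L) (m(L) = 2 + (((L - 47)*(L + L) + 2*L²)/(L + L))/4 = 2 + (((-47 + L)*(2*L) + 2*L²)/((2*L)))/4 = 2 + ((2*L*(-47 + L) + 2*L²)*(1/(2*L)))/4 = 2 + ((2*L² + 2*L*(-47 + L))*(1/(2*L)))/4 = 2 + ((2*L² + 2*L*(-47 + L))/(2*L))/4 = 2 + (2*L² + 2*L*(-47 + L))/(8*L))
m(29) - x(108, -164) = (-39/4 + (½)*29) - 1*(-163) = (-39/4 + 29/2) + 163 = 19/4 + 163 = 671/4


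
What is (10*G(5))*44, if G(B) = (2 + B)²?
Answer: 21560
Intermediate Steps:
(10*G(5))*44 = (10*(2 + 5)²)*44 = (10*7²)*44 = (10*49)*44 = 490*44 = 21560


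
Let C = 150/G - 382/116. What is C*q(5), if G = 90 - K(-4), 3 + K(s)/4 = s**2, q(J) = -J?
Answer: -3605/1102 ≈ -3.2713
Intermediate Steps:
K(s) = -12 + 4*s**2
G = 38 (G = 90 - (-12 + 4*(-4)**2) = 90 - (-12 + 4*16) = 90 - (-12 + 64) = 90 - 1*52 = 90 - 52 = 38)
C = 721/1102 (C = 150/38 - 382/116 = 150*(1/38) - 382*1/116 = 75/19 - 191/58 = 721/1102 ≈ 0.65426)
C*q(5) = 721*(-1*5)/1102 = (721/1102)*(-5) = -3605/1102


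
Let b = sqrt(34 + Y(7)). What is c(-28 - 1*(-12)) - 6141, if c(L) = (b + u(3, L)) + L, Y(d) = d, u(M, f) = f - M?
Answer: -6176 + sqrt(41) ≈ -6169.6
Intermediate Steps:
b = sqrt(41) (b = sqrt(34 + 7) = sqrt(41) ≈ 6.4031)
c(L) = -3 + sqrt(41) + 2*L (c(L) = (sqrt(41) + (L - 1*3)) + L = (sqrt(41) + (L - 3)) + L = (sqrt(41) + (-3 + L)) + L = (-3 + L + sqrt(41)) + L = -3 + sqrt(41) + 2*L)
c(-28 - 1*(-12)) - 6141 = (-3 + sqrt(41) + 2*(-28 - 1*(-12))) - 6141 = (-3 + sqrt(41) + 2*(-28 + 12)) - 6141 = (-3 + sqrt(41) + 2*(-16)) - 6141 = (-3 + sqrt(41) - 32) - 6141 = (-35 + sqrt(41)) - 6141 = -6176 + sqrt(41)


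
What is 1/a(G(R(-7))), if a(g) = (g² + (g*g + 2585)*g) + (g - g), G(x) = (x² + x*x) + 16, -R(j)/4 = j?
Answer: 1/3980948400 ≈ 2.5120e-10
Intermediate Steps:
R(j) = -4*j
G(x) = 16 + 2*x² (G(x) = (x² + x²) + 16 = 2*x² + 16 = 16 + 2*x²)
a(g) = g² + g*(2585 + g²) (a(g) = (g² + (g² + 2585)*g) + 0 = (g² + (2585 + g²)*g) + 0 = (g² + g*(2585 + g²)) + 0 = g² + g*(2585 + g²))
1/a(G(R(-7))) = 1/((16 + 2*(-4*(-7))²)*(2585 + (16 + 2*(-4*(-7))²) + (16 + 2*(-4*(-7))²)²)) = 1/((16 + 2*28²)*(2585 + (16 + 2*28²) + (16 + 2*28²)²)) = 1/((16 + 2*784)*(2585 + (16 + 2*784) + (16 + 2*784)²)) = 1/((16 + 1568)*(2585 + (16 + 1568) + (16 + 1568)²)) = 1/(1584*(2585 + 1584 + 1584²)) = 1/(1584*(2585 + 1584 + 2509056)) = 1/(1584*2513225) = 1/3980948400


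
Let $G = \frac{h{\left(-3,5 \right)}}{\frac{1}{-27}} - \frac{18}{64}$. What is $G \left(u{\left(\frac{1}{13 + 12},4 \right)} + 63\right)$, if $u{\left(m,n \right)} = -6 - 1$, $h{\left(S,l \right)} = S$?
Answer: $\frac{18081}{4} \approx 4520.3$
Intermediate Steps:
$u{\left(m,n \right)} = -7$ ($u{\left(m,n \right)} = -6 - 1 = -7$)
$G = \frac{2583}{32}$ ($G = - \frac{3}{\frac{1}{-27}} - \frac{18}{64} = - \frac{3}{- \frac{1}{27}} - \frac{9}{32} = \left(-3\right) \left(-27\right) - \frac{9}{32} = 81 - \frac{9}{32} = \frac{2583}{32} \approx 80.719$)
$G \left(u{\left(\frac{1}{13 + 12},4 \right)} + 63\right) = \frac{2583 \left(-7 + 63\right)}{32} = \frac{2583}{32} \cdot 56 = \frac{18081}{4}$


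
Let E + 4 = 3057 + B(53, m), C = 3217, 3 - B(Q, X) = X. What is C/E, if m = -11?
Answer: 3217/3067 ≈ 1.0489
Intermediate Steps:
B(Q, X) = 3 - X
E = 3067 (E = -4 + (3057 + (3 - 1*(-11))) = -4 + (3057 + (3 + 11)) = -4 + (3057 + 14) = -4 + 3071 = 3067)
C/E = 3217/3067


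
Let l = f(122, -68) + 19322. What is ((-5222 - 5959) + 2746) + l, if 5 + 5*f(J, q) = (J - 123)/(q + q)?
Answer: 7402481/680 ≈ 10886.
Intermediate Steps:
f(J, q) = -1 + (-123 + J)/(10*q) (f(J, q) = -1 + ((J - 123)/(q + q))/5 = -1 + ((-123 + J)/((2*q)))/5 = -1 + ((-123 + J)*(1/(2*q)))/5 = -1 + ((-123 + J)/(2*q))/5 = -1 + (-123 + J)/(10*q))
l = 13138281/680 (l = (1/10)*(-123 + 122 - 10*(-68))/(-68) + 19322 = (1/10)*(-1/68)*(-123 + 122 + 680) + 19322 = (1/10)*(-1/68)*679 + 19322 = -679/680 + 19322 = 13138281/680 ≈ 19321.)
((-5222 - 5959) + 2746) + l = ((-5222 - 5959) + 2746) + 13138281/680 = (-11181 + 2746) + 13138281/680 = -8435 + 13138281/680 = 7402481/680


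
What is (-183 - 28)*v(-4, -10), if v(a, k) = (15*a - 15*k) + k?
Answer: -16880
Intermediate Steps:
v(a, k) = -14*k + 15*a (v(a, k) = (-15*k + 15*a) + k = -14*k + 15*a)
(-183 - 28)*v(-4, -10) = (-183 - 28)*(-14*(-10) + 15*(-4)) = -211*(140 - 60) = -211*80 = -16880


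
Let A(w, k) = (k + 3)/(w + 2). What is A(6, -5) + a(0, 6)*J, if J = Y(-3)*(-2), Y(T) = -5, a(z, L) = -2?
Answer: -81/4 ≈ -20.250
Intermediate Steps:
A(w, k) = (3 + k)/(2 + w)
J = 10 (J = -5*(-2) = 10)
A(6, -5) + a(0, 6)*J = (3 - 5)/(2 + 6) - 2*10 = -2/8 - 20 = (1/8)*(-2) - 20 = -1/4 - 20 = -81/4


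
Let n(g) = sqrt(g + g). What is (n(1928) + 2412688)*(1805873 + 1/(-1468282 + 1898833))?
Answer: 1875914201622992512/430551 + 3110081704096*sqrt(241)/430551 ≈ 4.3571e+12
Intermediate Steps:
n(g) = sqrt(2)*sqrt(g) (n(g) = sqrt(2*g) = sqrt(2)*sqrt(g))
(n(1928) + 2412688)*(1805873 + 1/(-1468282 + 1898833)) = (sqrt(2)*sqrt(1928) + 2412688)*(1805873 + 1/(-1468282 + 1898833)) = (sqrt(2)*(2*sqrt(482)) + 2412688)*(1805873 + 1/430551) = (4*sqrt(241) + 2412688)*(1805873 + 1/430551) = (2412688 + 4*sqrt(241))*(777520426024/430551) = 1875914201622992512/430551 + 3110081704096*sqrt(241)/430551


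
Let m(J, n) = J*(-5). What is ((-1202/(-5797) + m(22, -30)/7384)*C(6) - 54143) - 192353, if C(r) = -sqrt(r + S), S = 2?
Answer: -246496 - 4118949*sqrt(2)/10701262 ≈ -2.4650e+5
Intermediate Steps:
C(r) = -sqrt(2 + r) (C(r) = -sqrt(r + 2) = -sqrt(2 + r))
m(J, n) = -5*J
((-1202/(-5797) + m(22, -30)/7384)*C(6) - 54143) - 192353 = ((-1202/(-5797) - 5*22/7384)*(-sqrt(2 + 6)) - 54143) - 192353 = ((-1202*(-1/5797) - 110*1/7384)*(-sqrt(8)) - 54143) - 192353 = ((1202/5797 - 55/3692)*(-2*sqrt(2)) - 54143) - 192353 = (4118949*(-2*sqrt(2))/21402524 - 54143) - 192353 = (-4118949*sqrt(2)/10701262 - 54143) - 192353 = (-54143 - 4118949*sqrt(2)/10701262) - 192353 = -246496 - 4118949*sqrt(2)/10701262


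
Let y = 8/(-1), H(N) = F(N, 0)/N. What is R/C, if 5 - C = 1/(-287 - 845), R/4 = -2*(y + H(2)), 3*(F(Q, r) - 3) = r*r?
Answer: 58864/5661 ≈ 10.398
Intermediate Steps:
F(Q, r) = 3 + r²/3 (F(Q, r) = 3 + (r*r)/3 = 3 + r²/3)
H(N) = 3/N (H(N) = (3 + (⅓)*0²)/N = (3 + (⅓)*0)/N = (3 + 0)/N = 3/N)
y = -8 (y = 8*(-1) = -8)
R = 52 (R = 4*(-2*(-8 + 3/2)) = 4*(-2*(-13/2)) = 4*13 = 52)
C = 5661/1132 (C = 5 - 1/(-287 - 845) = 5 - 1/(-1132) = 5 - 1*(-1/1132) = 5 + 1/1132 = 5661/1132 ≈ 5.0009)
R/C = 52/(5661/1132) = 52*(1132/5661) = 58864/5661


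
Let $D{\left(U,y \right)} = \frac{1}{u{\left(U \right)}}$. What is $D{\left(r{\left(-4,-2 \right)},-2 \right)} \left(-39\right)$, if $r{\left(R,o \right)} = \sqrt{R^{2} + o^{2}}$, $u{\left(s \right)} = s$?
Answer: $- \frac{39 \sqrt{5}}{10} \approx -8.7207$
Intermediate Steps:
$D{\left(U,y \right)} = \frac{1}{U}$
$D{\left(r{\left(-4,-2 \right)},-2 \right)} \left(-39\right) = \frac{1}{\sqrt{\left(-4\right)^{2} + \left(-2\right)^{2}}} \left(-39\right) = \frac{1}{\sqrt{16 + 4}} \left(-39\right) = \frac{1}{\sqrt{20}} \left(-39\right) = \frac{1}{2 \sqrt{5}} \left(-39\right) = \frac{\sqrt{5}}{10} \left(-39\right) = - \frac{39 \sqrt{5}}{10}$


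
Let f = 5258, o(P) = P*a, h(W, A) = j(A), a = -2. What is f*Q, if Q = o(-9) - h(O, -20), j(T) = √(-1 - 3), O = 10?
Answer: 94644 - 10516*I ≈ 94644.0 - 10516.0*I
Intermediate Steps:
j(T) = 2*I (j(T) = √(-4) = 2*I)
h(W, A) = 2*I
o(P) = -2*P (o(P) = P*(-2) = -2*P)
Q = 18 - 2*I (Q = -2*(-9) - 2*I = 18 - 2*I ≈ 18.0 - 2.0*I)
f*Q = 5258*(18 - 2*I) = 94644 - 10516*I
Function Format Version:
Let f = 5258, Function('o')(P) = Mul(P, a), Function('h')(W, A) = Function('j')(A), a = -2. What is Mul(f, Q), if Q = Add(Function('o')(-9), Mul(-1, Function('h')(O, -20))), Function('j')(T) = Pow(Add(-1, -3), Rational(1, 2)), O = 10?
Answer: Add(94644, Mul(-10516, I)) ≈ Add(94644., Mul(-10516., I))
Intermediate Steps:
Function('j')(T) = Mul(2, I) (Function('j')(T) = Pow(-4, Rational(1, 2)) = Mul(2, I))
Function('h')(W, A) = Mul(2, I)
Function('o')(P) = Mul(-2, P) (Function('o')(P) = Mul(P, -2) = Mul(-2, P))
Q = Add(18, Mul(-2, I)) (Q = Add(Mul(-2, -9), Mul(-1, Mul(2, I))) = Add(18, Mul(-2, I)) ≈ Add(18.000, Mul(-2.0000, I)))
Mul(f, Q) = Mul(5258, Add(18, Mul(-2, I))) = Add(94644, Mul(-10516, I))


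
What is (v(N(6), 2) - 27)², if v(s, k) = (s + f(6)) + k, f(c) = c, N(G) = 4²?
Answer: 9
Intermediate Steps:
N(G) = 16
v(s, k) = 6 + k + s (v(s, k) = (s + 6) + k = (6 + s) + k = 6 + k + s)
(v(N(6), 2) - 27)² = ((6 + 2 + 16) - 27)² = (24 - 27)² = (-3)² = 9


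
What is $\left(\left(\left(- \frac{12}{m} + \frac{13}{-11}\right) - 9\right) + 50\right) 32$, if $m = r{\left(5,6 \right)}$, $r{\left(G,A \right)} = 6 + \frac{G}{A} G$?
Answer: $\frac{829632}{671} \approx 1236.4$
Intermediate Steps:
$r{\left(G,A \right)} = 6 + \frac{G^{2}}{A}$
$m = \frac{61}{6}$ ($m = 6 + \frac{5^{2}}{6} = 6 + \frac{1}{6} \cdot 25 = 6 + \frac{25}{6} = \frac{61}{6} \approx 10.167$)
$\left(\left(\left(- \frac{12}{m} + \frac{13}{-11}\right) - 9\right) + 50\right) 32 = \left(\left(\left(- \frac{12}{\frac{61}{6}} + \frac{13}{-11}\right) - 9\right) + 50\right) 32 = \left(\left(\left(\left(-12\right) \frac{6}{61} + 13 \left(- \frac{1}{11}\right)\right) - 9\right) + 50\right) 32 = \left(\left(\left(- \frac{72}{61} - \frac{13}{11}\right) - 9\right) + 50\right) 32 = \left(\left(- \frac{1585}{671} - 9\right) + 50\right) 32 = \left(- \frac{7624}{671} + 50\right) 32 = \frac{25926}{671} \cdot 32 = \frac{829632}{671}$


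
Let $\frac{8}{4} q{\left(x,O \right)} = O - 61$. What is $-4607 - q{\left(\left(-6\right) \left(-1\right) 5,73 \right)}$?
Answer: $-4613$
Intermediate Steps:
$q{\left(x,O \right)} = - \frac{61}{2} + \frac{O}{2}$ ($q{\left(x,O \right)} = \frac{O - 61}{2} = \frac{-61 + O}{2} = - \frac{61}{2} + \frac{O}{2}$)
$-4607 - q{\left(\left(-6\right) \left(-1\right) 5,73 \right)} = -4607 - \left(- \frac{61}{2} + \frac{1}{2} \cdot 73\right) = -4607 - \left(- \frac{61}{2} + \frac{73}{2}\right) = -4607 - 6 = -4613$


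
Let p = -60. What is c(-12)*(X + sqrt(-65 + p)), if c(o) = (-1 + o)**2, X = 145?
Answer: 24505 + 845*I*sqrt(5) ≈ 24505.0 + 1889.5*I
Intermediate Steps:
c(-12)*(X + sqrt(-65 + p)) = (-1 - 12)**2*(145 + sqrt(-65 - 60)) = (-13)**2*(145 + sqrt(-125)) = 169*(145 + 5*I*sqrt(5)) = 24505 + 845*I*sqrt(5)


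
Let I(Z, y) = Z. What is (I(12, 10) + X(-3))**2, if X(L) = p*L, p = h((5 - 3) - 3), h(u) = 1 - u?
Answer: 36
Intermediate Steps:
p = 2 (p = 1 - ((5 - 3) - 3) = 1 - (2 - 3) = 1 - 1*(-1) = 1 + 1 = 2)
X(L) = 2*L
(I(12, 10) + X(-3))**2 = (12 + 2*(-3))**2 = (12 - 6)**2 = 6**2 = 36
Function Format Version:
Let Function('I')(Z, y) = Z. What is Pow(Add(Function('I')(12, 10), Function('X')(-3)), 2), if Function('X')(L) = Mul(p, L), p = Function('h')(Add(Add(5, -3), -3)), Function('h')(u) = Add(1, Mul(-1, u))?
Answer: 36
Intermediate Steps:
p = 2 (p = Add(1, Mul(-1, Add(Add(5, -3), -3))) = Add(1, Mul(-1, Add(2, -3))) = Add(1, Mul(-1, -1)) = Add(1, 1) = 2)
Function('X')(L) = Mul(2, L)
Pow(Add(Function('I')(12, 10), Function('X')(-3)), 2) = Pow(Add(12, Mul(2, -3)), 2) = Pow(Add(12, -6), 2) = Pow(6, 2) = 36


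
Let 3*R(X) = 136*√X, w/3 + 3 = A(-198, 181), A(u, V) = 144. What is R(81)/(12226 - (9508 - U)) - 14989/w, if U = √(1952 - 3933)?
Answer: (-14989*√1981 + 40567518*I)/(423*(√1981 - 2718*I)) ≈ -35.285 - 0.0024575*I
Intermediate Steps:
U = I*√1981 (U = √(-1981) = I*√1981 ≈ 44.508*I)
w = 423 (w = -9 + 3*144 = -9 + 432 = 423)
R(X) = 136*√X/3 (R(X) = (136*√X)/3 = 136*√X/3)
R(81)/(12226 - (9508 - U)) - 14989/w = (136*√81/3)/(12226 - (9508 - I*√1981)) - 14989/423 = ((136/3)*9)/(12226 - (9508 - I*√1981)) - 14989*1/423 = 408/(12226 + (-9508 + I*√1981)) - 14989/423 = 408/(2718 + I*√1981) - 14989/423 = -14989/423 + 408/(2718 + I*√1981)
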